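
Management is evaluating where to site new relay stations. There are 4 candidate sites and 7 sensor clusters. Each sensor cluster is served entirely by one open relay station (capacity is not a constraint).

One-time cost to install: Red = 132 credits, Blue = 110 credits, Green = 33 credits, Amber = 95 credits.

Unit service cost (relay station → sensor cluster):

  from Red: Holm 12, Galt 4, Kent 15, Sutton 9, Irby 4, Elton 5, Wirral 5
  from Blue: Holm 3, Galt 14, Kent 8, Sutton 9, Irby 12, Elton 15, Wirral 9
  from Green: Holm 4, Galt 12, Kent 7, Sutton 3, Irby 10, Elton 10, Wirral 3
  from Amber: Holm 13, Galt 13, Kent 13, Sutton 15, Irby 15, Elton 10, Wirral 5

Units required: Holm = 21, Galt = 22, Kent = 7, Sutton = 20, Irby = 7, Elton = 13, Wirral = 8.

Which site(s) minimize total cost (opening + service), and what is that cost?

For any fixed open set, each sensor cluster goes to its cheapest open site; total = fixed + service.
{Red, Green}: Holm→Green 4·21=84, Galt→Red 4·22=88, Kent→Green 7·7=49, Sutton→Green 3·20=60, Irby→Red 4·7=28, Elton→Red 5·13=65, Wirral→Green 3·8=24. Service 398; fixed 165; total 563.
{Red, Blue, Green}: service 377 + fixed 275 = 652
{Red, Green, Amber}: Holm→Green 4·21=84, Galt→Red 4·22=88, Kent→Green 7·7=49, Sutton→Green 3·20=60, Irby→Red 4·7=28, Elton→Red 5·13=65, Wirral→Green 3·8=24. Service 398; fixed 260; total 658.
{Red, Blue, Green, Amber}: service 377 + fixed 370 = 747
No other subset beats 563.

Open Red and Green; minimum total cost 563.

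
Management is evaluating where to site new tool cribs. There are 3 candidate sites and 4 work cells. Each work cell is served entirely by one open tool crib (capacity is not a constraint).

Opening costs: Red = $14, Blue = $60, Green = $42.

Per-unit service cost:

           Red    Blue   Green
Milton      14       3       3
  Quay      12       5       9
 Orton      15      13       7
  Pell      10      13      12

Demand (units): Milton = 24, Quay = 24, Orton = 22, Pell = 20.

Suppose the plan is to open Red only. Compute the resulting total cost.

Each work cell is assigned to its cheapest site among the open ones.
{Red}: Milton→Red 14·24=336, Quay→Red 12·24=288, Orton→Red 15·22=330, Pell→Red 10·20=200. Service 1154; fixed 14; total 1168.

Total cost: 1168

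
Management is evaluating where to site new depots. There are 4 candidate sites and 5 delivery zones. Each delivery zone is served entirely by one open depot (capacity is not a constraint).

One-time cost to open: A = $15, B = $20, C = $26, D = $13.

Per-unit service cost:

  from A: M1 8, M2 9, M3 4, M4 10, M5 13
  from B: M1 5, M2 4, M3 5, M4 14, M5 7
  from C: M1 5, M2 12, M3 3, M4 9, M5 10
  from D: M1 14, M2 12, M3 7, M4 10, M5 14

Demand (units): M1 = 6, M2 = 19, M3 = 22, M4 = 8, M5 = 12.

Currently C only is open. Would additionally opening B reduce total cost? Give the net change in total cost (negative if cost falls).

Yes — net change −168 (cost falls by 168).

Current service cost with {C}: 516.
Adding B: each delivery zone re-picks its cheapest; new service cost 328, saving 188.
Extra fixed cost: 20. Net change = 20 − 188 = -168.
(Totals: 542 → 374.)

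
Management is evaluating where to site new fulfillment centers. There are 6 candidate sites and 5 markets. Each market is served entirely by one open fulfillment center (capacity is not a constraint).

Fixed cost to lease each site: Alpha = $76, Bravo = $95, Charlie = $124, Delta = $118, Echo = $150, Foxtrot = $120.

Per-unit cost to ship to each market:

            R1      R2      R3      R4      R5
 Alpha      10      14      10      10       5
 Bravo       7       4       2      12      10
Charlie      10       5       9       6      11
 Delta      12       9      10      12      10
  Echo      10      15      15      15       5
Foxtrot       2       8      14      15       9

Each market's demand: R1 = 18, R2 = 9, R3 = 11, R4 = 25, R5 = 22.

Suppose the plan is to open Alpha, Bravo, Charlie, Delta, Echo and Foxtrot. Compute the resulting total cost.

Total cost: 1037

Each market is assigned to its cheapest site among the open ones.
{Alpha, Bravo, Charlie, Delta, Echo, Foxtrot}: R1→Foxtrot 2·18=36, R2→Bravo 4·9=36, R3→Bravo 2·11=22, R4→Charlie 6·25=150, R5→Alpha 5·22=110. Service 354; fixed 683; total 1037.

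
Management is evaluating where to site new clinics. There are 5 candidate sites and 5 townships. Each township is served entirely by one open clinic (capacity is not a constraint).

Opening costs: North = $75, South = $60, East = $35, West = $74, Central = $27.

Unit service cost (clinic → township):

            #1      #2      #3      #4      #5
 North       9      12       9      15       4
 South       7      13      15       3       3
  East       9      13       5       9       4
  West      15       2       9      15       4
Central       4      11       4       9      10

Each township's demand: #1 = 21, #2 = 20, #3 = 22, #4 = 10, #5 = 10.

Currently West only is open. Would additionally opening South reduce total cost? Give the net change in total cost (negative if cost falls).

Yes — net change −238 (cost falls by 238).

Current service cost with {West}: 743.
Adding South: each township re-picks its cheapest; new service cost 445, saving 298.
Extra fixed cost: 60. Net change = 60 − 298 = -238.
(Totals: 817 → 579.)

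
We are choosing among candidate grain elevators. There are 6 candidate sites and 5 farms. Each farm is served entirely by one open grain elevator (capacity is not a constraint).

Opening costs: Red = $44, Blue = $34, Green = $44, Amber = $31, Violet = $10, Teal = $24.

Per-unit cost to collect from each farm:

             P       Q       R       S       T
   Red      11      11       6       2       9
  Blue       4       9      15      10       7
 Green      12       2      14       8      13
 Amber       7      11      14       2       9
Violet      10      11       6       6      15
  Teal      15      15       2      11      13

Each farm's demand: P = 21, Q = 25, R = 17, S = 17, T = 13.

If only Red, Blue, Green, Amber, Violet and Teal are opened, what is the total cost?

Each farm is assigned to its cheapest site among the open ones.
{Red, Blue, Green, Amber, Violet, Teal}: P→Blue 4·21=84, Q→Green 2·25=50, R→Teal 2·17=34, S→Red 2·17=34, T→Blue 7·13=91. Service 293; fixed 187; total 480.

Total cost: 480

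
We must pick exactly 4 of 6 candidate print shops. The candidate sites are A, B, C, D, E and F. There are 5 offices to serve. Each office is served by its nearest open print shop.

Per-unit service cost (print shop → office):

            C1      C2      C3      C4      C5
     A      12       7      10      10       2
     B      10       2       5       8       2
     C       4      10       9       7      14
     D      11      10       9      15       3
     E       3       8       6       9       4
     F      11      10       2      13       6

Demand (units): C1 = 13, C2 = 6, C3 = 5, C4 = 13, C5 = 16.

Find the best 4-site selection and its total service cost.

Choose B, C, E and F; total service cost 184.

With exactly 4 open, each office uses its cheapest among the chosen.
{B, C, E, F}: C1→E 3·13=39, C2→B 2·6=12, C3→F 2·5=10, C4→C 7·13=91, C5→B 2·16=32. Service cost 184.
{A, B, C, F}: service cost 197
{A, B, E, F}: service cost 197
Among all 15 size-4 choices, {B, C, E, F} is lowest.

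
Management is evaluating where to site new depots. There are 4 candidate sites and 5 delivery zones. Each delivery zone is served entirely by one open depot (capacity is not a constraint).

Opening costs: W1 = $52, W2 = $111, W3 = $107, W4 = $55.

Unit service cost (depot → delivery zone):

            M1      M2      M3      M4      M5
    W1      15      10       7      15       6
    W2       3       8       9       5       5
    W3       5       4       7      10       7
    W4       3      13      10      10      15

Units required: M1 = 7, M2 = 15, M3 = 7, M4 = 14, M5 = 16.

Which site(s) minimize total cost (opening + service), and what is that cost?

For any fixed open set, each delivery zone goes to its cheapest open site; total = fixed + service.
{W2}: M1→W2 3·7=21, M2→W2 8·15=120, M3→W2 9·7=63, M4→W2 5·14=70, M5→W2 5·16=80. Service 354; fixed 111; total 465.
{W2, W3}: service 280 + fixed 218 = 498
{W1, W2}: M1→W2 3·7=21, M2→W2 8·15=120, M3→W1 7·7=49, M4→W2 5·14=70, M5→W2 5·16=80. Service 340; fixed 163; total 503.
{W1, W2, W3, W4}: M1→W2 3·7=21, M2→W3 4·15=60, M3→W1 7·7=49, M4→W2 5·14=70, M5→W2 5·16=80. Service 280; fixed 325; total 605.
No other subset beats 465.

Open W2 only; minimum total cost 465.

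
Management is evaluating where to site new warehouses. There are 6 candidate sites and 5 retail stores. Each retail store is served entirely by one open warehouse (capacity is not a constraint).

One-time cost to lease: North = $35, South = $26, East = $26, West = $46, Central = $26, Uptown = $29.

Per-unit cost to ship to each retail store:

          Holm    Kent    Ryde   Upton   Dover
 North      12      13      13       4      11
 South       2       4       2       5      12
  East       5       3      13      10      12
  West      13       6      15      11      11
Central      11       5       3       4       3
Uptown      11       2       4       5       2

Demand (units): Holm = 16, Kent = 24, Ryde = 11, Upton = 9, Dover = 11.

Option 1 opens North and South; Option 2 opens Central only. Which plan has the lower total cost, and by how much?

Option 1 is cheaper by 56.

Option 1: {North, South}: Holm→South 2·16=32, Kent→South 4·24=96, Ryde→South 2·11=22, Upton→North 4·9=36, Dover→North 11·11=121. Service 307; fixed 61; total 368.
Option 2: {Central}: Holm→Central 11·16=176, Kent→Central 5·24=120, Ryde→Central 3·11=33, Upton→Central 4·9=36, Dover→Central 3·11=33. Service 398; fixed 26; total 424.
Difference: |368 − 424| = 56.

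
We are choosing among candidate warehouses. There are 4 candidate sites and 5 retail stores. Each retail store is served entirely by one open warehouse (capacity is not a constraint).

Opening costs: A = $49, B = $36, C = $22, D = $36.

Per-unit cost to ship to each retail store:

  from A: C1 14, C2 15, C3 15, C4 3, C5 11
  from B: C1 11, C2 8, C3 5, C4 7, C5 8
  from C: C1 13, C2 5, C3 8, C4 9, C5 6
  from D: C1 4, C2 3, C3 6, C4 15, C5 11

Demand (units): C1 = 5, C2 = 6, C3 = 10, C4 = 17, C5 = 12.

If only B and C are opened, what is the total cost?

Each retail store is assigned to its cheapest site among the open ones.
{B, C}: C1→B 11·5=55, C2→C 5·6=30, C3→B 5·10=50, C4→B 7·17=119, C5→C 6·12=72. Service 326; fixed 58; total 384.

Total cost: 384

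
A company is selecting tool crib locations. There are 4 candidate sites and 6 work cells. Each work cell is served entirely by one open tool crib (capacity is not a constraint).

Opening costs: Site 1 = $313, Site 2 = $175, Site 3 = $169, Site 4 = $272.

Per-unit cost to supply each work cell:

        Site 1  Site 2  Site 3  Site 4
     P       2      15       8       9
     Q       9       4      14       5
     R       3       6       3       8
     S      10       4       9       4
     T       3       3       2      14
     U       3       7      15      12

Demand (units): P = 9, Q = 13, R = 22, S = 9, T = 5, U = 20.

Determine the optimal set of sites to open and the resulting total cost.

For any fixed open set, each work cell goes to its cheapest open site; total = fixed + service.
{Site 1}: P→Site 1 2·9=18, Q→Site 1 9·13=117, R→Site 1 3·22=66, S→Site 1 10·9=90, T→Site 1 3·5=15, U→Site 1 3·20=60. Service 366; fixed 313; total 679.
{Site 2}: P→Site 2 15·9=135, Q→Site 2 4·13=52, R→Site 2 6·22=132, S→Site 2 4·9=36, T→Site 2 3·5=15, U→Site 2 7·20=140. Service 510; fixed 175; total 685.
{Site 2, Site 3}: P→Site 3 8·9=72, Q→Site 2 4·13=52, R→Site 3 3·22=66, S→Site 2 4·9=36, T→Site 3 2·5=10, U→Site 2 7·20=140. Service 376; fixed 344; total 720.
{Site 1, Site 2, Site 3, Site 4}: P→Site 1 2·9=18, Q→Site 2 4·13=52, R→Site 1 3·22=66, S→Site 2 4·9=36, T→Site 3 2·5=10, U→Site 1 3·20=60. Service 242; fixed 929; total 1171.
No other subset beats 679.

Open Site 1 only; minimum total cost 679.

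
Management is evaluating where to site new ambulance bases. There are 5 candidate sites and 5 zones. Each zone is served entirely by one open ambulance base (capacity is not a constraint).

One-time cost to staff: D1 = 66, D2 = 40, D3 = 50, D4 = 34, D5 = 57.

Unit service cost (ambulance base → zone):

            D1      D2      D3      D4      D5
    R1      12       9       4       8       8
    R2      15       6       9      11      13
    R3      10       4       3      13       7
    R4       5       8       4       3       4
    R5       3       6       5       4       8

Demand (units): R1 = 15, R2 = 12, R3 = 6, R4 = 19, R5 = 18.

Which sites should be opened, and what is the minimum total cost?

Open D3 and D4; minimum total cost 399.

For any fixed open set, each zone goes to its cheapest open site; total = fixed + service.
{D3, D4}: R1→D3 4·15=60, R2→D3 9·12=108, R3→D3 3·6=18, R4→D4 3·19=57, R5→D4 4·18=72. Service 315; fixed 84; total 399.
{D3}: service 352 + fixed 50 = 402
{D2, D3, D4}: R1→D3 4·15=60, R2→D2 6·12=72, R3→D3 3·6=18, R4→D4 3·19=57, R5→D4 4·18=72. Service 279; fixed 124; total 403.
{D1, D2, D3, D4, D5}: R1→D3 4·15=60, R2→D2 6·12=72, R3→D3 3·6=18, R4→D4 3·19=57, R5→D1 3·18=54. Service 261; fixed 247; total 508.
No other subset beats 399.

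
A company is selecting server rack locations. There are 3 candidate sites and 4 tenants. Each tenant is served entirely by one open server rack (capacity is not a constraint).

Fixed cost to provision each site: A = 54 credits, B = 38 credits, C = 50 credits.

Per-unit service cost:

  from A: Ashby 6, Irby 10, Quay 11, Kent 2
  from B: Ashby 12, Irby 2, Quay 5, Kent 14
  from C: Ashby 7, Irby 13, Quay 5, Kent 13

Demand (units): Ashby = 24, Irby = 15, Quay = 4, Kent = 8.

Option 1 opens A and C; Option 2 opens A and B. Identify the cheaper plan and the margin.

Option 1: {A, C}: Ashby→A 6·24=144, Irby→A 10·15=150, Quay→C 5·4=20, Kent→A 2·8=16. Service 330; fixed 104; total 434.
Option 2: {A, B}: Ashby→A 6·24=144, Irby→B 2·15=30, Quay→B 5·4=20, Kent→A 2·8=16. Service 210; fixed 92; total 302.
Difference: |434 − 302| = 132.

Option 2 is cheaper by 132.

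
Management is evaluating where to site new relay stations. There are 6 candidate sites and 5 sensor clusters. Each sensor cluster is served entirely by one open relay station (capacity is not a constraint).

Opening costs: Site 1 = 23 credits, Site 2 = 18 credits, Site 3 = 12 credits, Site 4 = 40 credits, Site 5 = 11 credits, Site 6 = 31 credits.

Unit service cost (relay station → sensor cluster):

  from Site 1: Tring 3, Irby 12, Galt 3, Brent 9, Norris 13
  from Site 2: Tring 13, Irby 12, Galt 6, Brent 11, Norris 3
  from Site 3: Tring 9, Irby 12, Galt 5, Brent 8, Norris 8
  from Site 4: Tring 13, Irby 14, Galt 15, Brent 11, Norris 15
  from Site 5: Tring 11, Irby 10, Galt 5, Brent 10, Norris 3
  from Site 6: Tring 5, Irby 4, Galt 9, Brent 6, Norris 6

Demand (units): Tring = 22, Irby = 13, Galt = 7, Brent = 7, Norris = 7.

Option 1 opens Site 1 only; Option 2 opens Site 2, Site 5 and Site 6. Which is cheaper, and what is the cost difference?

Option 1: {Site 1}: Tring→Site 1 3·22=66, Irby→Site 1 12·13=156, Galt→Site 1 3·7=21, Brent→Site 1 9·7=63, Norris→Site 1 13·7=91. Service 397; fixed 23; total 420.
Option 2: {Site 2, Site 5, Site 6}: Tring→Site 6 5·22=110, Irby→Site 6 4·13=52, Galt→Site 5 5·7=35, Brent→Site 6 6·7=42, Norris→Site 2 3·7=21. Service 260; fixed 60; total 320.
Difference: |420 − 320| = 100.

Option 2 is cheaper by 100.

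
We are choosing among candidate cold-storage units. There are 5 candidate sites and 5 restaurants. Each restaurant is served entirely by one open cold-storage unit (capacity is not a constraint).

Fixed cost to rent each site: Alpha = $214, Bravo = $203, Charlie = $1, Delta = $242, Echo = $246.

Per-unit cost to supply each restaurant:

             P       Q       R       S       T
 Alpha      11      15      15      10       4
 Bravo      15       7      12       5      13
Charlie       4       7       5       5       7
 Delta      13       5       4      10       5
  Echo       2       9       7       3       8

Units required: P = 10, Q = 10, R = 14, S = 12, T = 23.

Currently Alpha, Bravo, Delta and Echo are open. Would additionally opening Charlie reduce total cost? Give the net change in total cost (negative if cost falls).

Current service cost with {Alpha, Bravo, Delta, Echo}: 254.
Adding Charlie: each restaurant re-picks its cheapest; new service cost 254, saving 0.
Extra fixed cost: 1. Net change = 1 − 0 = 1.
(Totals: 1159 → 1160.)

No — net change +1 (cost rises by 1).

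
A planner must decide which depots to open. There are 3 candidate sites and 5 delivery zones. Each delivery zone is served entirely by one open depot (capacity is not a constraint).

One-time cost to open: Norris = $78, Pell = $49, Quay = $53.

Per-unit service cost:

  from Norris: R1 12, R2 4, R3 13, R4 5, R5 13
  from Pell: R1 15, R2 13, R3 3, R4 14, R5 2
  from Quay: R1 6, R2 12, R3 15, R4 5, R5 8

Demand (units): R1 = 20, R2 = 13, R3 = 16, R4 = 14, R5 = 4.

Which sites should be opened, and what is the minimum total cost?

For any fixed open set, each delivery zone goes to its cheapest open site; total = fixed + service.
{Norris, Pell, Quay}: R1→Quay 6·20=120, R2→Norris 4·13=52, R3→Pell 3·16=48, R4→Norris 5·14=70, R5→Pell 2·4=8. Service 298; fixed 180; total 478.
{Pell, Quay}: R1→Quay 6·20=120, R2→Quay 12·13=156, R3→Pell 3·16=48, R4→Quay 5·14=70, R5→Pell 2·4=8. Service 402; fixed 102; total 504.
{Norris, Pell}: service 418 + fixed 127 = 545
{Pell}: service 721 + fixed 49 = 770
(All 7 nonempty subsets were checked; Norris, Pell and Quay is lowest.)

Open Norris, Pell and Quay; minimum total cost 478.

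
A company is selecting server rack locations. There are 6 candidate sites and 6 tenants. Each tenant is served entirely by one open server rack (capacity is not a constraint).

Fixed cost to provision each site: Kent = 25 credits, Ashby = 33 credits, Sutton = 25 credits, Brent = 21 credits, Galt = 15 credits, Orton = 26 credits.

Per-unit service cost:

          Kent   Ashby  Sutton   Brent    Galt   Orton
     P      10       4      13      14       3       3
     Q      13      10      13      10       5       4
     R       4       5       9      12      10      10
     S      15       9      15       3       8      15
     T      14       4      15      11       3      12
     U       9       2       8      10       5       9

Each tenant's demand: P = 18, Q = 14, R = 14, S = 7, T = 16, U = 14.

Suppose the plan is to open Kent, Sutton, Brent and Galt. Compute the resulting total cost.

Each tenant is assigned to its cheapest site among the open ones.
{Kent, Sutton, Brent, Galt}: P→Galt 3·18=54, Q→Galt 5·14=70, R→Kent 4·14=56, S→Brent 3·7=21, T→Galt 3·16=48, U→Galt 5·14=70. Service 319; fixed 86; total 405.

Total cost: 405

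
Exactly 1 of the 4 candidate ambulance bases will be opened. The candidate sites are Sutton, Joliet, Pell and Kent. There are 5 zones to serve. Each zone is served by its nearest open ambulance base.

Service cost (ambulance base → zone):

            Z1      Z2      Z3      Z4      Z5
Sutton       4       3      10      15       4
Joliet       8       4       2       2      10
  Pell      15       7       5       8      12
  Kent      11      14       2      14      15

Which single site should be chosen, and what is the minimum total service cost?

With exactly 1 open, each zone uses its cheapest among the chosen.
{Joliet}: Z1→Joliet 8, Z2→Joliet 4, Z3→Joliet 2, Z4→Joliet 2, Z5→Joliet 10. Service cost 26.
{Sutton}: service cost 36
{Pell}: service cost 47
Among all 4 size-1 choices, {Joliet} is lowest.

Choose Joliet only; total service cost 26.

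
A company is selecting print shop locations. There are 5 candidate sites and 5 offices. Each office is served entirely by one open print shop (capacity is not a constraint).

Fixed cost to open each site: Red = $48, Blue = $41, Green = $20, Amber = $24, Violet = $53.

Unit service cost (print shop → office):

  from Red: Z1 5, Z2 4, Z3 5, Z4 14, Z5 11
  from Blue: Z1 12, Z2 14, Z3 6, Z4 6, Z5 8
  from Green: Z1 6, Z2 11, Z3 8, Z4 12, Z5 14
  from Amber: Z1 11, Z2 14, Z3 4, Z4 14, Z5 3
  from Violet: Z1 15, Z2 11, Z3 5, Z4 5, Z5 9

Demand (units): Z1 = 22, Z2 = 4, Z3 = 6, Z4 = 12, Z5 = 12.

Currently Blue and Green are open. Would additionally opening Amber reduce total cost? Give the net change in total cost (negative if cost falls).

Yes — net change −48 (cost falls by 48).

Current service cost with {Blue, Green}: 380.
Adding Amber: each office re-picks its cheapest; new service cost 308, saving 72.
Extra fixed cost: 24. Net change = 24 − 72 = -48.
(Totals: 441 → 393.)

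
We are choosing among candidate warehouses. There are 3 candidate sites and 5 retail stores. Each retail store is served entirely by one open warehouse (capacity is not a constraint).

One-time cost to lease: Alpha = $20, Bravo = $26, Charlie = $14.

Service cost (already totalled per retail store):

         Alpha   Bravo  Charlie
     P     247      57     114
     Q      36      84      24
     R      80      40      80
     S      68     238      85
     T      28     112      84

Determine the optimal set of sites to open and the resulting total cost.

For any fixed open set, each retail store goes to its cheapest open site; total = fixed + service.
{Alpha, Bravo}: P→Bravo 57, Q→Alpha 36, R→Bravo 40, S→Alpha 68, T→Alpha 28. Service 229; fixed 46; total 275.
{Alpha, Bravo, Charlie}: service 217 + fixed 60 = 277
{Bravo, Charlie}: service 290 + fixed 40 = 330
{Charlie}: P→Charlie 114, Q→Charlie 24, R→Charlie 80, S→Charlie 85, T→Charlie 84. Service 387; fixed 14; total 401.
No other subset beats 275.

Open Alpha and Bravo; minimum total cost 275.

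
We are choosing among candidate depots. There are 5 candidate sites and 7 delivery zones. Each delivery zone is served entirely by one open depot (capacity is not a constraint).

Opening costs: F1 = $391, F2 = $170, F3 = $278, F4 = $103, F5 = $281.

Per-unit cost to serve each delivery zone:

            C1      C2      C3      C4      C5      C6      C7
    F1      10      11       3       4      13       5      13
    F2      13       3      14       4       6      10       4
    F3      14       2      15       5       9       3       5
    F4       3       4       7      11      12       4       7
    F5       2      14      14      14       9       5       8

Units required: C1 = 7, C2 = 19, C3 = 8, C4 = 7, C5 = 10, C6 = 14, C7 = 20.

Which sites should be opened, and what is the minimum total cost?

Open F2 and F4; minimum total cost 631.

For any fixed open set, each delivery zone goes to its cheapest open site; total = fixed + service.
{F2, F4}: C1→F4 3·7=21, C2→F2 3·19=57, C3→F4 7·8=56, C4→F2 4·7=28, C5→F2 6·10=60, C6→F4 4·14=56, C7→F2 4·20=80. Service 358; fixed 273; total 631.
{F4}: service 546 + fixed 103 = 649
{F2}: service 568 + fixed 170 = 738
{F1, F2, F3, F4, F5}: service 286 + fixed 1223 = 1509
No other subset beats 631.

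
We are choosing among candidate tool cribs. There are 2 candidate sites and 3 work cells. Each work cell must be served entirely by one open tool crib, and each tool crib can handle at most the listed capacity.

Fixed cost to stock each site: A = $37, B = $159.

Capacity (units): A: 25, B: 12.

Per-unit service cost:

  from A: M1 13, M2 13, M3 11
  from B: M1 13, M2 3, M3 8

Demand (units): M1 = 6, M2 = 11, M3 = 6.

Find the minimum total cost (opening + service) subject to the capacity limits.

Open {A}: M1→A 13·6=78, M2→A 13·11=143, M3→A 11·6=66.
Loads: A carries 23/25. Service 287; fixed 37; total 324.
Next best feasible plan costs 373.

Minimum total cost: 324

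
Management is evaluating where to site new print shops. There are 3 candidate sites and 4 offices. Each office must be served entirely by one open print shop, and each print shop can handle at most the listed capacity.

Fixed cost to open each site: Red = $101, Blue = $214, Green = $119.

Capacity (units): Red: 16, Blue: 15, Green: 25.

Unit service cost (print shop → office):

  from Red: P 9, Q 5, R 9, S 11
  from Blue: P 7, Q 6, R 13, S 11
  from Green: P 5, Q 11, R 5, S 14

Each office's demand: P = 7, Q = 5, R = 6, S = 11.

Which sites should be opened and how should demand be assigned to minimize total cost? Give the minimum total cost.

Minimum total cost: 431

Open {Red, Green}: P→Green 5·7=35, Q→Red 5·5=25, R→Green 5·6=30, S→Red 11·11=121.
Loads: Red carries 16/16, Green carries 13/25. Service 211; fixed 220; total 431.
Next best feasible plan costs 461.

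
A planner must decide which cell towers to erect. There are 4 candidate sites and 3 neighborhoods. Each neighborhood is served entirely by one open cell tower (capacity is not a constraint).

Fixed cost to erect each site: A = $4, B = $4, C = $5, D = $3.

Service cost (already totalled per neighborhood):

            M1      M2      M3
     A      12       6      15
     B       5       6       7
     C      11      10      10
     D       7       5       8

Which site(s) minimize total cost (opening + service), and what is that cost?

Open B only; minimum total cost 22.

For any fixed open set, each neighborhood goes to its cheapest open site; total = fixed + service.
{B}: M1→B 5, M2→B 6, M3→B 7. Service 18; fixed 4; total 22.
{D}: M1→D 7, M2→D 5, M3→D 8. Service 20; fixed 3; total 23.
{B, D}: service 17 + fixed 7 = 24
{A, B, C, D}: service 17 + fixed 16 = 33
No other subset beats 22.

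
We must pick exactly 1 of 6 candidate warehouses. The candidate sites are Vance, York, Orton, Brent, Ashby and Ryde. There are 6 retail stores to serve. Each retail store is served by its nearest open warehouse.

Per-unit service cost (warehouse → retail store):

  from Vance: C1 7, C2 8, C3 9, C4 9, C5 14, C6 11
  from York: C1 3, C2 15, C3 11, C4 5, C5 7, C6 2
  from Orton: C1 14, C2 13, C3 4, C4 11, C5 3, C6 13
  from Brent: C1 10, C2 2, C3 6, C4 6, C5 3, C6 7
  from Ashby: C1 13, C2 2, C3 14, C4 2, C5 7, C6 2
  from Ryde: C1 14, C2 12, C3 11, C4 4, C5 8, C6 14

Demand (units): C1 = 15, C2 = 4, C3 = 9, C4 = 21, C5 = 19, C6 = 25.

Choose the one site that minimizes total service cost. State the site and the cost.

With exactly 1 open, each retail store uses its cheapest among the chosen.
{York}: C1→York 3·15=45, C2→York 15·4=60, C3→York 11·9=99, C4→York 5·21=105, C5→York 7·19=133, C6→York 2·25=50. Service cost 492.
{Ashby}: service cost 554
{Brent}: service cost 570
Among all 6 size-1 choices, {York} is lowest.

Choose York only; total service cost 492.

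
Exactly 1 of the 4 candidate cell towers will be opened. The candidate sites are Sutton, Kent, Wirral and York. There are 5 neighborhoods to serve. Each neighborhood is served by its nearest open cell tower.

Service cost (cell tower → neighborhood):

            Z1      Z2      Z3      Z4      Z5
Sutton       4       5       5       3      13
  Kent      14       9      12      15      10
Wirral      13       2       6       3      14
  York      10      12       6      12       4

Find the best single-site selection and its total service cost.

With exactly 1 open, each neighborhood uses its cheapest among the chosen.
{Sutton}: Z1→Sutton 4, Z2→Sutton 5, Z3→Sutton 5, Z4→Sutton 3, Z5→Sutton 13. Service cost 30.
{Wirral}: service cost 38
{York}: service cost 44
Among all 4 size-1 choices, {Sutton} is lowest.

Choose Sutton only; total service cost 30.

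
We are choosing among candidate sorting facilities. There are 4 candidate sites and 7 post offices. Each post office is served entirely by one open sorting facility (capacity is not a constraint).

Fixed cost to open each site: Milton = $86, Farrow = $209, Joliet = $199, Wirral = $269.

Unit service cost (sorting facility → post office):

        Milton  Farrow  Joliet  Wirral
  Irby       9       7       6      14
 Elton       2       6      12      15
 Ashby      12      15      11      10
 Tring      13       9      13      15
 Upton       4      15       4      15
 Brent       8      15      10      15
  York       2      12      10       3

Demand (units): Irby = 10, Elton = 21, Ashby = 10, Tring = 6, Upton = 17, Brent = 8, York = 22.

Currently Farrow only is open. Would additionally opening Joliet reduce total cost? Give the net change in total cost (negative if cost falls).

Yes — net change −122 (cost falls by 122).

Current service cost with {Farrow}: 1039.
Adding Joliet: each post office re-picks its cheapest; new service cost 718, saving 321.
Extra fixed cost: 199. Net change = 199 − 321 = -122.
(Totals: 1248 → 1126.)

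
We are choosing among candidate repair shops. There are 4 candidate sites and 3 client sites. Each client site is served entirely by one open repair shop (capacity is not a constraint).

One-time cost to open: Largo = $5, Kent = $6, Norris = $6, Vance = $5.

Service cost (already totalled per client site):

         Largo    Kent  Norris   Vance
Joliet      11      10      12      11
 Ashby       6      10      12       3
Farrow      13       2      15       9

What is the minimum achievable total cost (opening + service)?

For any fixed open set, each client site goes to its cheapest open site; total = fixed + service.
{Kent, Vance}: Joliet→Kent 10, Ashby→Vance 3, Farrow→Kent 2. Service 15; fixed 11; total 26.
{Kent}: service 22 + fixed 6 = 28
{Vance}: Joliet→Vance 11, Ashby→Vance 3, Farrow→Vance 9. Service 23; fixed 5; total 28.
{Largo, Kent, Norris, Vance}: service 15 + fixed 22 = 37
No other subset beats 26.

Minimum total cost: 26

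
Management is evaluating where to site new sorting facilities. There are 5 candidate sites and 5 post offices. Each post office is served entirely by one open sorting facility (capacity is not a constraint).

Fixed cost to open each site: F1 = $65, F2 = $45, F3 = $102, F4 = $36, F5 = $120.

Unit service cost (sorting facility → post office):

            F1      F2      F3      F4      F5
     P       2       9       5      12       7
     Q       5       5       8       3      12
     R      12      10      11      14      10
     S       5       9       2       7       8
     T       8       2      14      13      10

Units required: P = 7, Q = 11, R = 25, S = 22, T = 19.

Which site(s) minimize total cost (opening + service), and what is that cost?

Open F2 and F3; minimum total cost 569.

For any fixed open set, each post office goes to its cheapest open site; total = fixed + service.
{F2, F3}: P→F3 5·7=35, Q→F2 5·11=55, R→F2 10·25=250, S→F3 2·22=44, T→F2 2·19=38. Service 422; fixed 147; total 569.
{F1, F2}: service 467 + fixed 110 = 577
{F2, F3, F4}: service 400 + fixed 183 = 583
{F1, F2, F3, F4, F5}: service 379 + fixed 368 = 747
No other subset beats 569.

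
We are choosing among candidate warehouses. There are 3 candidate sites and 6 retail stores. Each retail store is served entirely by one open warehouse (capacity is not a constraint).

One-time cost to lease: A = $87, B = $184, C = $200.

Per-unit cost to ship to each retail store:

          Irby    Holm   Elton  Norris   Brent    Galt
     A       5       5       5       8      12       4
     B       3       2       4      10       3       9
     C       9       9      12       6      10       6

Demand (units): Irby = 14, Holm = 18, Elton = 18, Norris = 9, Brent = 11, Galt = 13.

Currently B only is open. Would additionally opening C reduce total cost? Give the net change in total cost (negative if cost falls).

No — net change +125 (cost rises by 125).

Current service cost with {B}: 390.
Adding C: each retail store re-picks its cheapest; new service cost 315, saving 75.
Extra fixed cost: 200. Net change = 200 − 75 = 125.
(Totals: 574 → 699.)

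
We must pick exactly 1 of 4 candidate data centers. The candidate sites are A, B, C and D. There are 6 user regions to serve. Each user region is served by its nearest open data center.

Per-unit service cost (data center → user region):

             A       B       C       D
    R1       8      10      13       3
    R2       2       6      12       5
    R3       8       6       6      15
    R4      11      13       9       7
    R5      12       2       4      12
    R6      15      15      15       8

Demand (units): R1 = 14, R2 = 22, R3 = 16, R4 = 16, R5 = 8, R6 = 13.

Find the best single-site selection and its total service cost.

Choose D only; total service cost 704.

With exactly 1 open, each user region uses its cheapest among the chosen.
{D}: R1→D 3·14=42, R2→D 5·22=110, R3→D 15·16=240, R4→D 7·16=112, R5→D 12·8=96, R6→D 8·13=104. Service cost 704.
{A}: service cost 751
{B}: service cost 787
Among all 4 size-1 choices, {D} is lowest.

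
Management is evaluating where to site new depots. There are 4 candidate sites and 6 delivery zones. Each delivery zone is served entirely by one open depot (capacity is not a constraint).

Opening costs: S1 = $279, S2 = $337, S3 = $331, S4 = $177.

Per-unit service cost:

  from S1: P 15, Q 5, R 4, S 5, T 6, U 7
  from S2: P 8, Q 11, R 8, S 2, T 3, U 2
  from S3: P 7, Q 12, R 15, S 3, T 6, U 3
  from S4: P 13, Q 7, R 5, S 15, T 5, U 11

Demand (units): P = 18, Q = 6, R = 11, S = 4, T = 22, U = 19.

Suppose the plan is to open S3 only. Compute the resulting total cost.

Each delivery zone is assigned to its cheapest site among the open ones.
{S3}: P→S3 7·18=126, Q→S3 12·6=72, R→S3 15·11=165, S→S3 3·4=12, T→S3 6·22=132, U→S3 3·19=57. Service 564; fixed 331; total 895.

Total cost: 895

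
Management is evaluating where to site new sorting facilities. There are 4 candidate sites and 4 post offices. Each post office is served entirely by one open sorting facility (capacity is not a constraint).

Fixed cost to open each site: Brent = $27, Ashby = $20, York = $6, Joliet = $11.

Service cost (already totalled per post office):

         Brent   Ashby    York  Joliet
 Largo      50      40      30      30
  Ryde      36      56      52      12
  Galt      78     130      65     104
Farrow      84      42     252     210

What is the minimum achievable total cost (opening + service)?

Minimum total cost: 186

For any fixed open set, each post office goes to its cheapest open site; total = fixed + service.
{Ashby, York, Joliet}: Largo→York 30, Ryde→Joliet 12, Galt→York 65, Farrow→Ashby 42. Service 149; fixed 37; total 186.
{Brent, Ashby, York, Joliet}: service 149 + fixed 64 = 213
{Ashby, York}: service 189 + fixed 26 = 215
{York}: service 399 + fixed 6 = 405
No other subset beats 186.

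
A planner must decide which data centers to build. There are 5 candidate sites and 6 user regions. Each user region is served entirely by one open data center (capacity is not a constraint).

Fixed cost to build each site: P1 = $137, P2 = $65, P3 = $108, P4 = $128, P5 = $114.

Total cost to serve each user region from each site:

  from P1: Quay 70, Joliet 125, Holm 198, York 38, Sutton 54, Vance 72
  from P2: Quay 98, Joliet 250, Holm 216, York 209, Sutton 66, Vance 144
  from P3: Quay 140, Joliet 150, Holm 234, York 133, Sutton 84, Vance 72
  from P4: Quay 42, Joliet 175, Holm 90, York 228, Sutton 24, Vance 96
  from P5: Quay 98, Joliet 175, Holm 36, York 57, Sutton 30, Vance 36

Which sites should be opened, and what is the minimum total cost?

For any fixed open set, each user region goes to its cheapest open site; total = fixed + service.
{P5}: Quay→P5 98, Joliet→P5 175, Holm→P5 36, York→P5 57, Sutton→P5 30, Vance→P5 36. Service 432; fixed 114; total 546.
{P1, P5}: service 335 + fixed 251 = 586
{P2, P5}: service 432 + fixed 179 = 611
{P1, P2, P3, P4, P5}: service 301 + fixed 552 = 853
No other subset beats 546.

Open P5 only; minimum total cost 546.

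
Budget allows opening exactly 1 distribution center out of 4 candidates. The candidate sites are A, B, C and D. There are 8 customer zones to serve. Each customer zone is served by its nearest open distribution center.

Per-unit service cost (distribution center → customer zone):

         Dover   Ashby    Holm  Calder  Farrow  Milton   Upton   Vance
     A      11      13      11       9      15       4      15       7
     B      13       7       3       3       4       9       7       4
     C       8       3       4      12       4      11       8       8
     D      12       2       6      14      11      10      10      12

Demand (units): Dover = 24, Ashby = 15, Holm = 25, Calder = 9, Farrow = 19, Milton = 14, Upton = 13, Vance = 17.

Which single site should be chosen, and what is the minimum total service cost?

Choose B only; total service cost 880.

With exactly 1 open, each customer zone uses its cheapest among the chosen.
{B}: Dover→B 13·24=312, Ashby→B 7·15=105, Holm→B 3·25=75, Calder→B 3·9=27, Farrow→B 4·19=76, Milton→B 9·14=126, Upton→B 7·13=91, Vance→B 4·17=68. Service cost 880.
{C}: service cost 915
{D}: service cost 1277
Among all 4 size-1 choices, {B} is lowest.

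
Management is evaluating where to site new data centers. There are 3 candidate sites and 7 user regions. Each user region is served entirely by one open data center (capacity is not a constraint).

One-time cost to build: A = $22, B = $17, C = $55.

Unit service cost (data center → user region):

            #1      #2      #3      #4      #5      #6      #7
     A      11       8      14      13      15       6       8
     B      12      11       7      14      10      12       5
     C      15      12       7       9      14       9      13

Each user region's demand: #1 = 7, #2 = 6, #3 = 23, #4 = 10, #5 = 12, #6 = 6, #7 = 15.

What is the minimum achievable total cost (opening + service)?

For any fixed open set, each user region goes to its cheapest open site; total = fixed + service.
{A, B}: #1→A 11·7=77, #2→A 8·6=48, #3→B 7·23=161, #4→A 13·10=130, #5→B 10·12=120, #6→A 6·6=36, #7→B 5·15=75. Service 647; fixed 39; total 686.
{A, B, C}: #1→A 11·7=77, #2→A 8·6=48, #3→B 7·23=161, #4→C 9·10=90, #5→B 10·12=120, #6→A 6·6=36, #7→B 5·15=75. Service 607; fixed 94; total 701.
{B, C}: service 650 + fixed 72 = 722
{B}: #1→B 12·7=84, #2→B 11·6=66, #3→B 7·23=161, #4→B 14·10=140, #5→B 10·12=120, #6→B 12·6=72, #7→B 5·15=75. Service 718; fixed 17; total 735.
(All 7 nonempty subsets were checked; A and B is lowest.)

Minimum total cost: 686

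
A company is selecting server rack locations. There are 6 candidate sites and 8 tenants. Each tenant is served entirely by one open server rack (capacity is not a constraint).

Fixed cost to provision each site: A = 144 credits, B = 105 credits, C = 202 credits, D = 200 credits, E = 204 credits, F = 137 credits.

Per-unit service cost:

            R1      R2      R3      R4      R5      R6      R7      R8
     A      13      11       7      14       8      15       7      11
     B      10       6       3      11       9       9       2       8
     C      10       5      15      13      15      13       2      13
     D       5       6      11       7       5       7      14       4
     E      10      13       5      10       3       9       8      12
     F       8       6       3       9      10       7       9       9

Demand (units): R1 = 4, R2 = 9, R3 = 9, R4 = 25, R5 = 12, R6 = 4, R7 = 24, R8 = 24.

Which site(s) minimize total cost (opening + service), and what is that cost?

Open B and D; minimum total cost 813.

For any fixed open set, each tenant goes to its cheapest open site; total = fixed + service.
{B, D}: R1→D 5·4=20, R2→B 6·9=54, R3→B 3·9=27, R4→D 7·25=175, R5→D 5·12=60, R6→D 7·4=28, R7→B 2·24=48, R8→D 4·24=96. Service 508; fixed 305; total 813.
{B}: service 780 + fixed 105 = 885
{B, D, F}: R1→D 5·4=20, R2→B 6·9=54, R3→B 3·9=27, R4→D 7·25=175, R5→D 5·12=60, R6→D 7·4=28, R7→B 2·24=48, R8→D 4·24=96. Service 508; fixed 442; total 950.
{A, B, C, D, E, F}: service 475 + fixed 992 = 1467
No other subset beats 813.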